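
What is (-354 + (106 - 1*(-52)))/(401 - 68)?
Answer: -196/333 ≈ -0.58859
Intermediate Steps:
(-354 + (106 - 1*(-52)))/(401 - 68) = (-354 + (106 + 52))/333 = (-354 + 158)*(1/333) = -196*1/333 = -196/333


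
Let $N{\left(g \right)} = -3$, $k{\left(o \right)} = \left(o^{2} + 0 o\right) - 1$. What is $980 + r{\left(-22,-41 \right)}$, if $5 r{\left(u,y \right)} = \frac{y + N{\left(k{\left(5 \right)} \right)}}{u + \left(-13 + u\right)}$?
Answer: $\frac{279344}{285} \approx 980.15$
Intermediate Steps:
$k{\left(o \right)} = -1 + o^{2}$ ($k{\left(o \right)} = \left(o^{2} + 0\right) - 1 = o^{2} - 1 = -1 + o^{2}$)
$r{\left(u,y \right)} = \frac{-3 + y}{5 \left(-13 + 2 u\right)}$ ($r{\left(u,y \right)} = \frac{\left(y - 3\right) \frac{1}{u + \left(-13 + u\right)}}{5} = \frac{\left(-3 + y\right) \frac{1}{-13 + 2 u}}{5} = \frac{\frac{1}{-13 + 2 u} \left(-3 + y\right)}{5} = \frac{-3 + y}{5 \left(-13 + 2 u\right)}$)
$980 + r{\left(-22,-41 \right)} = 980 + \frac{-3 - 41}{5 \left(-13 + 2 \left(-22\right)\right)} = 980 + \frac{1}{5} \frac{1}{-13 - 44} \left(-44\right) = 980 + \frac{1}{5} \frac{1}{-57} \left(-44\right) = 980 + \frac{1}{5} \left(- \frac{1}{57}\right) \left(-44\right) = 980 + \frac{44}{285} = \frac{279344}{285}$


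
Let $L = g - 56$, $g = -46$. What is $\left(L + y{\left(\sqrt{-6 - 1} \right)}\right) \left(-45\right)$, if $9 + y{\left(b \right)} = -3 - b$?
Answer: $5130 + 45 i \sqrt{7} \approx 5130.0 + 119.06 i$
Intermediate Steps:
$y{\left(b \right)} = -12 - b$ ($y{\left(b \right)} = -9 - \left(3 + b\right) = -12 - b$)
$L = -102$ ($L = -46 - 56 = -102$)
$\left(L + y{\left(\sqrt{-6 - 1} \right)}\right) \left(-45\right) = \left(-102 - \left(12 + \sqrt{-6 - 1}\right)\right) \left(-45\right) = \left(-102 - \left(12 + \sqrt{-7}\right)\right) \left(-45\right) = \left(-102 - \left(12 + i \sqrt{7}\right)\right) \left(-45\right) = \left(-114 - i \sqrt{7}\right) \left(-45\right) = 5130 + 45 i \sqrt{7}$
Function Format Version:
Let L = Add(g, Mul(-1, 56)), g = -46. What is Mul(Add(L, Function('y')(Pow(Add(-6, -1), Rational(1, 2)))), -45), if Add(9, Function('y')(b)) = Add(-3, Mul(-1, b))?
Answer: Add(5130, Mul(45, I, Pow(7, Rational(1, 2)))) ≈ Add(5130.0, Mul(119.06, I))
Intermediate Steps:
Function('y')(b) = Add(-12, Mul(-1, b)) (Function('y')(b) = Add(-9, Add(-3, Mul(-1, b))) = Add(-12, Mul(-1, b)))
L = -102 (L = Add(-46, Mul(-1, 56)) = Add(-46, -56) = -102)
Mul(Add(L, Function('y')(Pow(Add(-6, -1), Rational(1, 2)))), -45) = Mul(Add(-102, Add(-12, Mul(-1, Pow(Add(-6, -1), Rational(1, 2))))), -45) = Mul(Add(-102, Add(-12, Mul(-1, Pow(-7, Rational(1, 2))))), -45) = Mul(Add(-102, Add(-12, Mul(-1, Mul(I, Pow(7, Rational(1, 2)))))), -45) = Mul(Add(-102, Add(-12, Mul(-1, I, Pow(7, Rational(1, 2))))), -45) = Mul(Add(-114, Mul(-1, I, Pow(7, Rational(1, 2)))), -45) = Add(5130, Mul(45, I, Pow(7, Rational(1, 2))))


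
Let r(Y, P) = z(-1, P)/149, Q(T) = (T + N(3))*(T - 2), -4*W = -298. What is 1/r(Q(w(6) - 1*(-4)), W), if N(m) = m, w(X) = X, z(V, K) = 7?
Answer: 149/7 ≈ 21.286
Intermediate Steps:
W = 149/2 (W = -1/4*(-298) = 149/2 ≈ 74.500)
Q(T) = (-2 + T)*(3 + T) (Q(T) = (T + 3)*(T - 2) = (3 + T)*(-2 + T) = (-2 + T)*(3 + T))
r(Y, P) = 7/149
1/r(Q(w(6) - 1*(-4)), W) = 1/(7/149) = 149/7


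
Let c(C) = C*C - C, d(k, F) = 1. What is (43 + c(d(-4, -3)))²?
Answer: 1849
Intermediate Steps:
c(C) = C² - C
(43 + c(d(-4, -3)))² = (43 + 1*(-1 + 1))² = (43 + 1*0)² = (43 + 0)² = 43² = 1849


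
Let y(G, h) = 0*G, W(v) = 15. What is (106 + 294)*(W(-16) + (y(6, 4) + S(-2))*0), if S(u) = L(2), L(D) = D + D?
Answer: 6000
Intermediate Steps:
L(D) = 2*D
S(u) = 4 (S(u) = 2*2 = 4)
y(G, h) = 0
(106 + 294)*(W(-16) + (y(6, 4) + S(-2))*0) = (106 + 294)*(15 + (0 + 4)*0) = 400*(15 + 4*0) = 400*(15 + 0) = 400*15 = 6000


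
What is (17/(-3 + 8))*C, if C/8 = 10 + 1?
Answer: 1496/5 ≈ 299.20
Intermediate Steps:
C = 88 (C = 8*(10 + 1) = 8*11 = 88)
(17/(-3 + 8))*C = (17/(-3 + 8))*88 = (17/5)*88 = 1496/5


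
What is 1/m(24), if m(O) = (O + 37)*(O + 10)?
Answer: 1/2074 ≈ 0.00048216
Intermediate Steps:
m(O) = (10 + O)*(37 + O) (m(O) = (37 + O)*(10 + O) = (10 + O)*(37 + O))
1/m(24) = 1/(370 + 24² + 47*24) = 1/(370 + 576 + 1128) = 1/2074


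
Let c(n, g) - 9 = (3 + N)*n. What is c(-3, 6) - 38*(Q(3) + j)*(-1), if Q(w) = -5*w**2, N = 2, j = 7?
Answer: -1450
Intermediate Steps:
c(n, g) = 9 + 5*n (c(n, g) = 9 + (3 + 2)*n = 9 + 5*n)
c(-3, 6) - 38*(Q(3) + j)*(-1) = (9 + 5*(-3)) - 38*(-5*3**2 + 7)*(-1) = (9 - 15) - 38*(-5*9 + 7)*(-1) = -6 - 38*(-45 + 7)*(-1) = -6 - (-1444)*(-1) = -6 - 38*38 = -6 - 1444 = -1450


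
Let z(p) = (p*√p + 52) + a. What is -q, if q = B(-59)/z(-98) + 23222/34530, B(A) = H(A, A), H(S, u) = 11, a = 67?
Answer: -529295408/785436645 - 154*I*√2/19497 ≈ -0.67389 - 0.01117*I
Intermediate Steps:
B(A) = 11
z(p) = 119 + p^(3/2) (z(p) = (p*√p + 52) + 67 = (p^(3/2) + 52) + 67 = (52 + p^(3/2)) + 67 = 119 + p^(3/2))
q = 11611/17265 + 11/(119 - 686*I*√2) (q = 11/(119 + (-98)^(3/2)) + 23222/34530 = 11/(119 - 686*I*√2) + 23222*(1/34530) = 11/(119 - 686*I*√2) + 11611/17265 = 11611/17265 + 11/(119 - 686*I*√2) ≈ 0.67389 + 0.01117*I)
-q = -(529295408/785436645 + 154*I*√2/19497) = -529295408/785436645 - 154*I*√2/19497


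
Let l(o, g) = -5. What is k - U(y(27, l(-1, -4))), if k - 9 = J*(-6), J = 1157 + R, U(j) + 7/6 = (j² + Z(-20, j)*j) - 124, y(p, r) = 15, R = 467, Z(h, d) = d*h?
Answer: -32009/6 ≈ -5334.8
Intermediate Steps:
U(j) = -751/6 - 19*j² (U(j) = -7/6 + ((j² + (j*(-20))*j) - 124) = -7/6 + ((j² + (-20*j)*j) - 124) = -7/6 + ((j² - 20*j²) - 124) = -7/6 + (-19*j² - 124) = -7/6 + (-124 - 19*j²) = -751/6 - 19*j²)
J = 1624 (J = 1157 + 467 = 1624)
k = -9735 (k = 9 + 1624*(-6) = 9 - 9744 = -9735)
k - U(y(27, l(-1, -4))) = -9735 - (-751/6 - 19*15²) = -9735 - (-751/6 - 19*225) = -9735 - (-751/6 - 4275) = -9735 - 1*(-26401/6) = -9735 + 26401/6 = -32009/6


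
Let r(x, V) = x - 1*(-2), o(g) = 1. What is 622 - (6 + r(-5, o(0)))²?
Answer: 613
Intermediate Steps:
r(x, V) = 2 + x (r(x, V) = x + 2 = 2 + x)
622 - (6 + r(-5, o(0)))² = 622 - (6 + (2 - 5))² = 622 - (6 - 3)² = 622 - 1*3² = 622 - 1*9 = 622 - 9 = 613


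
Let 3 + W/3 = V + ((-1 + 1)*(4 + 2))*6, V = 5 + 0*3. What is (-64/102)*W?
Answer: -64/17 ≈ -3.7647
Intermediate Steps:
V = 5 (V = 5 + 0 = 5)
W = 6 (W = -9 + 3*(5 + ((-1 + 1)*(4 + 2))*6) = -9 + 3*(5 + (0*6)*6) = -9 + 3*(5 + 0*6) = -9 + 3*(5 + 0) = -9 + 3*5 = -9 + 15 = 6)
(-64/102)*W = -64/102*6 = -64*1/102*6 = -32/51*6 = -64/17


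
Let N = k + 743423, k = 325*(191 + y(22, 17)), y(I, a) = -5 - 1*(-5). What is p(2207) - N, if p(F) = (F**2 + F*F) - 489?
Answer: 8935711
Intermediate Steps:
p(F) = -489 + 2*F**2 (p(F) = (F**2 + F**2) - 489 = 2*F**2 - 489 = -489 + 2*F**2)
y(I, a) = 0 (y(I, a) = -5 + 5 = 0)
k = 62075 (k = 325*(191 + 0) = 325*191 = 62075)
N = 805498 (N = 62075 + 743423 = 805498)
p(2207) - N = (-489 + 2*2207**2) - 1*805498 = (-489 + 2*4870849) - 805498 = (-489 + 9741698) - 805498 = 9741209 - 805498 = 8935711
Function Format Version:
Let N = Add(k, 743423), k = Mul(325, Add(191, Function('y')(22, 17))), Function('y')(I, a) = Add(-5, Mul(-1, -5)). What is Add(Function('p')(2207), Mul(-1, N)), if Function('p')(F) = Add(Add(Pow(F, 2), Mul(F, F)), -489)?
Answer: 8935711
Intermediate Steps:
Function('p')(F) = Add(-489, Mul(2, Pow(F, 2))) (Function('p')(F) = Add(Add(Pow(F, 2), Pow(F, 2)), -489) = Add(Mul(2, Pow(F, 2)), -489) = Add(-489, Mul(2, Pow(F, 2))))
Function('y')(I, a) = 0 (Function('y')(I, a) = Add(-5, 5) = 0)
k = 62075 (k = Mul(325, Add(191, 0)) = Mul(325, 191) = 62075)
N = 805498 (N = Add(62075, 743423) = 805498)
Add(Function('p')(2207), Mul(-1, N)) = Add(Add(-489, Mul(2, Pow(2207, 2))), Mul(-1, 805498)) = Add(Add(-489, Mul(2, 4870849)), -805498) = Add(Add(-489, 9741698), -805498) = Add(9741209, -805498) = 8935711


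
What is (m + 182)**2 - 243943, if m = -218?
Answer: -242647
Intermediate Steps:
(m + 182)**2 - 243943 = (-218 + 182)**2 - 243943 = (-36)**2 - 243943 = 1296 - 243943 = -242647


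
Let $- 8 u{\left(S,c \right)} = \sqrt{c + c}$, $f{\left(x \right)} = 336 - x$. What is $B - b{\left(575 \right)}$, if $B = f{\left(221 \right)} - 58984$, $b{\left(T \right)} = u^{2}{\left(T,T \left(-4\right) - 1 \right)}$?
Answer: $- \frac{1881507}{32} \approx -58797.0$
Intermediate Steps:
$u{\left(S,c \right)} = - \frac{\sqrt{2} \sqrt{c}}{8}$ ($u{\left(S,c \right)} = - \frac{\sqrt{c + c}}{8} = - \frac{\sqrt{2 c}}{8} = - \frac{\sqrt{2} \sqrt{c}}{8}$)
$b{\left(T \right)} = - \frac{1}{32} - \frac{T}{8}$ ($b{\left(T \right)} = \left(- \frac{\sqrt{2} \sqrt{T \left(-4\right) - 1}}{8}\right)^{2} = \left(- \frac{\sqrt{2} \sqrt{- 4 T - 1}}{8}\right)^{2} = \left(- \frac{\sqrt{2} \sqrt{-1 - 4 T}}{8}\right)^{2} = - \frac{1}{32} - \frac{T}{8}$)
$B = -58869$ ($B = \left(336 - 221\right) - 58984 = 115 - 58984 = -58869$)
$B - b{\left(575 \right)} = -58869 - \left(- \frac{1}{32} - \frac{575}{8}\right) = -58869 - - \frac{2301}{32} = -58869 + \frac{2301}{32} = - \frac{1881507}{32}$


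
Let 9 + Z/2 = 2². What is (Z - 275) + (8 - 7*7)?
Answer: -326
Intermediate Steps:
Z = -10 (Z = -18 + 2*2² = -18 + 2*4 = -18 + 8 = -10)
(Z - 275) + (8 - 7*7) = (-10 - 275) + (8 - 7*7) = -285 + (8 - 49) = -285 - 41 = -326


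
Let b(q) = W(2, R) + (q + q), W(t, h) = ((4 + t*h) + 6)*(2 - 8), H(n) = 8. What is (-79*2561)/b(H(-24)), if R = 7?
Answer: 202319/128 ≈ 1580.6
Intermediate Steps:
W(t, h) = -60 - 6*h*t (W(t, h) = ((4 + h*t) + 6)*(-6) = (10 + h*t)*(-6) = -60 - 6*h*t)
b(q) = -144 + 2*q (b(q) = (-60 - 6*7*2) + (q + q) = (-60 - 84) + 2*q = -144 + 2*q)
(-79*2561)/b(H(-24)) = (-79*2561)/(-144 + 2*8) = -202319/(-144 + 16) = -202319/(-128) = -202319*(-1/128) = 202319/128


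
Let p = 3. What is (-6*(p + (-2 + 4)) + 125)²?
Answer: 9025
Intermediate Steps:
(-6*(p + (-2 + 4)) + 125)² = (-6*(3 + (-2 + 4)) + 125)² = (-6*(3 + 2) + 125)² = (-6*5 + 125)² = (-30 + 125)² = 95² = 9025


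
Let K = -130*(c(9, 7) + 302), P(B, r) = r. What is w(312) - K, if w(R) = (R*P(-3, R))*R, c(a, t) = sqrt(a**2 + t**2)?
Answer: 30410588 + 130*sqrt(130) ≈ 3.0412e+7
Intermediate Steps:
w(R) = R**3 (w(R) = (R*R)*R = R**2*R = R**3)
K = -39260 - 130*sqrt(130) (K = -130*(sqrt(9**2 + 7**2) + 302) = -130*(sqrt(81 + 49) + 302) = -130*(sqrt(130) + 302) = -130*(302 + sqrt(130)) = -39260 - 130*sqrt(130) ≈ -40742.)
w(312) - K = 312**3 - (-39260 - 130*sqrt(130)) = 30371328 + (39260 + 130*sqrt(130)) = 30410588 + 130*sqrt(130)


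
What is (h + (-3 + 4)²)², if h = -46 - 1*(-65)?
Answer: 400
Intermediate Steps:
h = 19 (h = -46 + 65 = 19)
(h + (-3 + 4)²)² = (19 + (-3 + 4)²)² = (19 + 1²)² = (19 + 1)² = 20² = 400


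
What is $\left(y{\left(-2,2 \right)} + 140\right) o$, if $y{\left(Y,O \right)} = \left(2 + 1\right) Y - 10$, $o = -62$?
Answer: $-7688$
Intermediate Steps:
$y{\left(Y,O \right)} = -10 + 3 Y$ ($y{\left(Y,O \right)} = 3 Y - 10 = -10 + 3 Y$)
$\left(y{\left(-2,2 \right)} + 140\right) o = \left(\left(-10 + 3 \left(-2\right)\right) + 140\right) \left(-62\right) = \left(\left(-10 - 6\right) + 140\right) \left(-62\right) = \left(-16 + 140\right) \left(-62\right) = 124 \left(-62\right) = -7688$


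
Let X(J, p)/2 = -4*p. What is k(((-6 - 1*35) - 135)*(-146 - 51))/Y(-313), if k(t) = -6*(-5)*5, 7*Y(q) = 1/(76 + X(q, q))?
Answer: 2709000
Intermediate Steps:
X(J, p) = -8*p (X(J, p) = 2*(-4*p) = -8*p)
Y(q) = 1/(7*(76 - 8*q))
k(t) = 150 (k(t) = 30*5 = 150)
k(((-6 - 1*35) - 135)*(-146 - 51))/Y(-313) = 150/((-1/(-532 + 56*(-313)))) = 150/((-1/(-532 - 17528))) = 150/((-1/(-18060))) = 150/((-1*(-1/18060))) = 150/(1/18060) = 150*18060 = 2709000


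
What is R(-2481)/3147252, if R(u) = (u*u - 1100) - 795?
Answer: 3076733/1573626 ≈ 1.9552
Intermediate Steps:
R(u) = -1895 + u² (R(u) = (u² - 1100) - 795 = (-1100 + u²) - 795 = -1895 + u²)
R(-2481)/3147252 = (-1895 + (-2481)²)/3147252 = (-1895 + 6155361)*(1/3147252) = 6153466*(1/3147252) = 3076733/1573626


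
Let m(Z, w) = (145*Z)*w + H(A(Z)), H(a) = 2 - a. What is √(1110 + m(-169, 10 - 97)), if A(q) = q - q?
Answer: √2133047 ≈ 1460.5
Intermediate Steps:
A(q) = 0
m(Z, w) = 2 + 145*Z*w (m(Z, w) = (145*Z)*w + (2 - 1*0) = 145*Z*w + (2 + 0) = 145*Z*w + 2 = 2 + 145*Z*w)
√(1110 + m(-169, 10 - 97)) = √(1110 + (2 + 145*(-169)*(10 - 97))) = √(1110 + (2 + 145*(-169)*(-87))) = √(1110 + (2 + 2131935)) = √(1110 + 2131937) = √2133047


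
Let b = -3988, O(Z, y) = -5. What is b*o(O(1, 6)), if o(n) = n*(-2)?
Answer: -39880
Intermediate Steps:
o(n) = -2*n
b*o(O(1, 6)) = -(-7976)*(-5) = -3988*10 = -39880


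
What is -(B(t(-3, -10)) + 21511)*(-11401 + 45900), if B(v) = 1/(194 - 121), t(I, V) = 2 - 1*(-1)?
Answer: -54173917696/73 ≈ -7.4211e+8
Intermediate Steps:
t(I, V) = 3 (t(I, V) = 2 + 1 = 3)
B(v) = 1/73
-(B(t(-3, -10)) + 21511)*(-11401 + 45900) = -(1/73 + 21511)*(-11401 + 45900) = -1570304*34499/73 = -1*54173917696/73 = -54173917696/73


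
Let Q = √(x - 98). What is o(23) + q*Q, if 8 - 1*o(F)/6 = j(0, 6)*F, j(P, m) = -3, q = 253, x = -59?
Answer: 462 + 253*I*√157 ≈ 462.0 + 3170.1*I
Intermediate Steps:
Q = I*√157 (Q = √(-59 - 98) = √(-157) = I*√157 ≈ 12.53*I)
o(F) = 48 + 18*F (o(F) = 48 - (-18)*F = 48 + 18*F)
o(23) + q*Q = (48 + 18*23) + 253*(I*√157) = (48 + 414) + 253*I*√157 = 462 + 253*I*√157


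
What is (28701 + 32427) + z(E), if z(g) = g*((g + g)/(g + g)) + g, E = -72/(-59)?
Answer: 3606696/59 ≈ 61130.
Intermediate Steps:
E = 72/59 (E = -72*(-1/59) = 72/59 ≈ 1.2203)
z(g) = 2*g (z(g) = g*((2*g)/((2*g))) + g = g*((2*g)*(1/(2*g))) + g = g*1 + g = g + g = 2*g)
(28701 + 32427) + z(E) = (28701 + 32427) + 2*(72/59) = 61128 + 144/59 = 3606696/59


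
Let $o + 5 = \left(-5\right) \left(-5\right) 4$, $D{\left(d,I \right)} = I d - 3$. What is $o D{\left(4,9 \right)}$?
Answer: $3135$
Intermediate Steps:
$D{\left(d,I \right)} = -3 + I d$
$o = 95$ ($o = -5 + \left(-5\right) \left(-5\right) 4 = -5 + 25 \cdot 4 = -5 + 100 = 95$)
$o D{\left(4,9 \right)} = 95 \left(-3 + 9 \cdot 4\right) = 95 \left(-3 + 36\right) = 95 \cdot 33 = 3135$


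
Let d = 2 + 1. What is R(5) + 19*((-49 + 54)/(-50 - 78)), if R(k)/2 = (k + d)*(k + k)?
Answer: 20385/128 ≈ 159.26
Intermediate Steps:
d = 3
R(k) = 4*k*(3 + k) (R(k) = 2*((k + 3)*(k + k)) = 2*((3 + k)*(2*k)) = 2*(2*k*(3 + k)) = 4*k*(3 + k))
R(5) + 19*((-49 + 54)/(-50 - 78)) = 4*5*(3 + 5) + 19*((-49 + 54)/(-50 - 78)) = 4*5*8 + 19*(5/(-128)) = 160 + 19*(5*(-1/128)) = 160 + 19*(-5/128) = 160 - 95/128 = 20385/128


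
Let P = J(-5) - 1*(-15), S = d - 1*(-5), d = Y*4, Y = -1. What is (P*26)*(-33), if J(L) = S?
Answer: -13728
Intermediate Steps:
d = -4 (d = -1*4 = -4)
S = 1 (S = -4 - 1*(-5) = -4 + 5 = 1)
J(L) = 1
P = 16 (P = 1 - 1*(-15) = 1 + 15 = 16)
(P*26)*(-33) = (16*26)*(-33) = 416*(-33) = -13728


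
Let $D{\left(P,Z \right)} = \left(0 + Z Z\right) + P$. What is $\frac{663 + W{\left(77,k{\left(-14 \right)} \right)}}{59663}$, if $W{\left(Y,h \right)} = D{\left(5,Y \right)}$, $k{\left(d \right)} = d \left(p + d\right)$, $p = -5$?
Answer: $\frac{6597}{59663} \approx 0.11057$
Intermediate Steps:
$k{\left(d \right)} = d \left(-5 + d\right)$
$D{\left(P,Z \right)} = P + Z^{2}$ ($D{\left(P,Z \right)} = \left(0 + Z^{2}\right) + P = Z^{2} + P = P + Z^{2}$)
$W{\left(Y,h \right)} = 5 + Y^{2}$
$\frac{663 + W{\left(77,k{\left(-14 \right)} \right)}}{59663} = \frac{663 + \left(5 + 77^{2}\right)}{59663} = \left(663 + \left(5 + 5929\right)\right) \frac{1}{59663} = \left(663 + 5934\right) \frac{1}{59663} = 6597 \cdot \frac{1}{59663} = \frac{6597}{59663}$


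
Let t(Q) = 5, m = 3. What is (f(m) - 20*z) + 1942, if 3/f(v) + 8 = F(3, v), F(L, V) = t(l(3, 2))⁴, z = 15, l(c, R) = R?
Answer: 1013117/617 ≈ 1642.0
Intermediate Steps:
F(L, V) = 625 (F(L, V) = 5⁴ = 625)
f(v) = 3/617 (f(v) = 3/(-8 + 625) = 3/617)
(f(m) - 20*z) + 1942 = (3/617 - 20*15) + 1942 = (3/617 - 300) + 1942 = -185097/617 + 1942 = 1013117/617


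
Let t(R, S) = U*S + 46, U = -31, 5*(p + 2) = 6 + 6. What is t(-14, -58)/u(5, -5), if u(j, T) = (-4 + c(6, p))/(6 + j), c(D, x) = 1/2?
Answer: -40568/7 ≈ -5795.4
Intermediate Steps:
p = ⅖ (p = -2 + (6 + 6)/5 = -2 + (⅕)*12 = -2 + 12/5 = ⅖ ≈ 0.40000)
c(D, x) = ½
t(R, S) = 46 - 31*S (t(R, S) = -31*S + 46 = 46 - 31*S)
u(j, T) = -7/(2*(6 + j)) (u(j, T) = (-4 + ½)/(6 + j) = -7/(2*(6 + j)))
t(-14, -58)/u(5, -5) = (46 - 31*(-58))/((-7/(12 + 2*5))) = (46 + 1798)/((-7/(12 + 10))) = 1844/(-7/22) = -22/7*1844 = -40568/7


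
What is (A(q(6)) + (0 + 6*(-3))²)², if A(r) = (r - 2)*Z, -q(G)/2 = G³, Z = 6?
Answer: 5198400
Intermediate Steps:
q(G) = -2*G³
A(r) = -12 + 6*r (A(r) = (r - 2)*6 = (-2 + r)*6 = -12 + 6*r)
(A(q(6)) + (0 + 6*(-3))²)² = ((-12 + 6*(-2*6³)) + (0 + 6*(-3))²)² = ((-12 + 6*(-2*216)) + (0 - 18)²)² = ((-12 + 6*(-432)) + (-18)²)² = ((-12 - 2592) + 324)² = (-2604 + 324)² = (-2280)² = 5198400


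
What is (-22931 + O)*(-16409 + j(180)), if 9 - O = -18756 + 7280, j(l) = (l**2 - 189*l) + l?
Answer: 204299654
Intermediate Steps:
j(l) = l**2 - 188*l
O = 11485 (O = 9 - (-18756 + 7280) = 9 - 1*(-11476) = 9 + 11476 = 11485)
(-22931 + O)*(-16409 + j(180)) = (-22931 + 11485)*(-16409 + 180*(-188 + 180)) = -11446*(-16409 + 180*(-8)) = -11446*(-16409 - 1440) = -11446*(-17849) = 204299654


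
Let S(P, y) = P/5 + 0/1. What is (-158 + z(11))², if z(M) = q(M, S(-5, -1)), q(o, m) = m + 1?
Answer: 24964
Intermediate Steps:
S(P, y) = P/5 (S(P, y) = P*(⅕) + 0*1 = P/5 + 0 = P/5)
q(o, m) = 1 + m
z(M) = 0 (z(M) = 1 + (⅕)*(-5) = 1 - 1 = 0)
(-158 + z(11))² = (-158 + 0)² = (-158)² = 24964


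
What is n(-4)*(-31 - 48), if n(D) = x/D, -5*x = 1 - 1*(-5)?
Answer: -237/10 ≈ -23.700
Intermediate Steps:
x = -6/5 (x = -(1 - 1*(-5))/5 = -(1 + 5)/5 = -⅕*6 = -6/5 ≈ -1.2000)
n(D) = -6/(5*D)
n(-4)*(-31 - 48) = (-6/5/(-4))*(-31 - 48) = -6/5*(-¼)*(-79) = (3/10)*(-79) = -237/10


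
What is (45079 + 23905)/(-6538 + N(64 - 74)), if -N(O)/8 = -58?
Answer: -34492/3037 ≈ -11.357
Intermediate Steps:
N(O) = 464 (N(O) = -8*(-58) = 464)
(45079 + 23905)/(-6538 + N(64 - 74)) = (45079 + 23905)/(-6538 + 464) = 68984/(-6074) = 68984*(-1/6074) = -34492/3037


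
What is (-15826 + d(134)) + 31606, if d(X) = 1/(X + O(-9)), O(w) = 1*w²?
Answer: 3392701/215 ≈ 15780.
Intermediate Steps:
O(w) = w²
d(X) = 1/(81 + X) (d(X) = 1/(X + (-9)²) = 1/(X + 81) = 1/(81 + X))
(-15826 + d(134)) + 31606 = (-15826 + 1/(81 + 134)) + 31606 = (-15826 + 1/215) + 31606 = -3402589/215 + 31606 = 3392701/215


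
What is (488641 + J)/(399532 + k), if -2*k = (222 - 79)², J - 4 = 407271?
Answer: 1791832/778615 ≈ 2.3013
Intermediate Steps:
J = 407275 (J = 4 + 407271 = 407275)
k = -20449/2 (k = -(222 - 79)²/2 = -½*143² = -½*20449 = -20449/2 ≈ -10225.)
(488641 + J)/(399532 + k) = (488641 + 407275)/(399532 - 20449/2) = 895916/(778615/2) = 895916*(2/778615) = 1791832/778615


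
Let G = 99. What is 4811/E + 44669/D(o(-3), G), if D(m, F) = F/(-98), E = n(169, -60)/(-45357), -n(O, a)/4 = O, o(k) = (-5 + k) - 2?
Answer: 1434139097/5148 ≈ 2.7858e+5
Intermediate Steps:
o(k) = -7 + k
n(O, a) = -4*O
E = 52/3489 (E = -4*169/(-45357) = -676*(-1/45357) = 52/3489 ≈ 0.014904)
D(m, F) = -F/98 (D(m, F) = F*(-1/98) = -F/98)
4811/E + 44669/D(o(-3), G) = 4811/(52/3489) + 44669/((-1/98*99)) = 4811*(3489/52) + 44669/(-99/98) = 16785579/52 + 44669*(-98/99) = 16785579/52 - 4377562/99 = 1434139097/5148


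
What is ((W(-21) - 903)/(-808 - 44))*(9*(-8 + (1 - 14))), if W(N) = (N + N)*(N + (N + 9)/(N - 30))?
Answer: -33075/4828 ≈ -6.8507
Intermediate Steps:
W(N) = 2*N*(N + (9 + N)/(-30 + N)) (W(N) = (2*N)*(N + (9 + N)/(-30 + N)) = 2*N*(N + (9 + N)/(-30 + N)))
((W(-21) - 903)/(-808 - 44))*(9*(-8 + (1 - 14))) = ((2*(-21)*(9 + (-21)**2 - 29*(-21))/(-30 - 21) - 903)/(-808 - 44))*(9*(-8 + (1 - 14))) = ((2*(-21)*(9 + 441 + 609)/(-51) - 903)/(-852))*(9*(-8 - 13)) = ((2*(-21)*(-1/51)*1059 - 903)*(-1/852))*(9*(-21)) = ((14826/17 - 903)*(-1/852))*(-189) = -525/17*(-1/852)*(-189) = (175/4828)*(-189) = -33075/4828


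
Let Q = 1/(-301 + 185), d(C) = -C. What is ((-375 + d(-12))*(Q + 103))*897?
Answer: -3890074617/116 ≈ -3.3535e+7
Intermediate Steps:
Q = -1/116 (Q = 1/(-116) = -1/116 ≈ -0.0086207)
((-375 + d(-12))*(Q + 103))*897 = ((-375 - 1*(-12))*(-1/116 + 103))*897 = ((-375 + 12)*(11947/116))*897 = -363*11947/116*897 = -4336761/116*897 = -3890074617/116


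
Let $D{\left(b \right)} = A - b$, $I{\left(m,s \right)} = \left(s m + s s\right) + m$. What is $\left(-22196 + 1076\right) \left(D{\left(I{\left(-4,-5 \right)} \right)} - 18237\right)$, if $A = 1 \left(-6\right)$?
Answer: $386158080$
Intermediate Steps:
$A = -6$
$I{\left(m,s \right)} = m + s^{2} + m s$ ($I{\left(m,s \right)} = \left(m s + s^{2}\right) + m = \left(s^{2} + m s\right) + m = m + s^{2} + m s$)
$D{\left(b \right)} = -6 - b$
$\left(-22196 + 1076\right) \left(D{\left(I{\left(-4,-5 \right)} \right)} - 18237\right) = \left(-22196 + 1076\right) \left(\left(-6 - \left(-4 + \left(-5\right)^{2} - -20\right)\right) - 18237\right) = - 21120 \left(\left(-6 - \left(-4 + 25 + 20\right)\right) - 18237\right) = - 21120 \left(\left(-6 - 41\right) - 18237\right) = - 21120 \left(-47 - 18237\right) = \left(-21120\right) \left(-18284\right) = 386158080$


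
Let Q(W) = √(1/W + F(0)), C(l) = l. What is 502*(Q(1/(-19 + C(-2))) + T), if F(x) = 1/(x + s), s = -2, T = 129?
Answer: 64758 + 251*I*√86 ≈ 64758.0 + 2327.7*I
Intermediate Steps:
F(x) = 1/(-2 + x) (F(x) = 1/(x - 2) = 1/(-2 + x))
Q(W) = √(-½ + 1/W) (Q(W) = √(1/W + 1/(-2 + 0)) = √(1/W + 1/(-2)) = √(1/W - ½) = √(-½ + 1/W))
502*(Q(1/(-19 + C(-2))) + T) = 502*(√2*√((2 - 1/(-19 - 2))/(1/(-19 - 2)))/2 + 129) = 502*(√2*√((2 - 1/(-21))/(1/(-21)))/2 + 129) = 502*(√2*√((2 - 1*(-1/21))/(-1/21))/2 + 129) = 502*(√2*√(-21*(2 + 1/21))/2 + 129) = 502*(√2*√(-21*43/21)/2 + 129) = 502*(√2*√(-43)/2 + 129) = 502*(√2*(I*√43)/2 + 129) = 502*(I*√86/2 + 129) = 502*(129 + I*√86/2) = 64758 + 251*I*√86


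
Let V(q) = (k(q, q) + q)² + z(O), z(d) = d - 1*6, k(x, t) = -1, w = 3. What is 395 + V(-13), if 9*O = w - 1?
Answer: 5267/9 ≈ 585.22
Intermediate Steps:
O = 2/9 (O = (3 - 1)/9 = (⅑)*2 = 2/9 ≈ 0.22222)
z(d) = -6 + d (z(d) = d - 6 = -6 + d)
V(q) = -52/9 + (-1 + q)² (V(q) = (-1 + q)² + (-6 + 2/9) = (-1 + q)² - 52/9 = -52/9 + (-1 + q)²)
395 + V(-13) = 395 + (-52/9 + (-1 - 13)²) = 395 + (-52/9 + (-14)²) = 395 + (-52/9 + 196) = 395 + 1712/9 = 5267/9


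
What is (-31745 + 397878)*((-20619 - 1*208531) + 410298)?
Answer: 66324260684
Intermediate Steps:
(-31745 + 397878)*((-20619 - 1*208531) + 410298) = 366133*((-20619 - 208531) + 410298) = 366133*(-229150 + 410298) = 366133*181148 = 66324260684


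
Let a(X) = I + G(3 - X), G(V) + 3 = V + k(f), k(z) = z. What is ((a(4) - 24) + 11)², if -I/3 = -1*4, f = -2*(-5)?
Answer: 25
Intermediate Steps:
f = 10
I = 12 (I = -(-3)*4 = -3*(-4) = 12)
G(V) = 7 + V (G(V) = -3 + (V + 10) = -3 + (10 + V) = 7 + V)
a(X) = 22 - X (a(X) = 12 + (7 + (3 - X)) = 12 + (10 - X) = 22 - X)
((a(4) - 24) + 11)² = (((22 - 1*4) - 24) + 11)² = (((22 - 4) - 24) + 11)² = ((18 - 24) + 11)² = (-6 + 11)² = 5² = 25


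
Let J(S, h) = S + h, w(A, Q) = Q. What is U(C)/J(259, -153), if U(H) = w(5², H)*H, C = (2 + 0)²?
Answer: 8/53 ≈ 0.15094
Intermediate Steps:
C = 4 (C = 2² = 4)
U(H) = H² (U(H) = H*H = H²)
U(C)/J(259, -153) = 4²/(259 - 153) = 16/106 = 16*(1/106) = 8/53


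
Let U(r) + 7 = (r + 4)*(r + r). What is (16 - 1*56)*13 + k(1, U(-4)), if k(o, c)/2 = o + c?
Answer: -532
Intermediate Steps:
U(r) = -7 + 2*r*(4 + r) (U(r) = -7 + (r + 4)*(r + r) = -7 + (4 + r)*(2*r) = -7 + 2*r*(4 + r))
k(o, c) = 2*c + 2*o (k(o, c) = 2*(o + c) = 2*(c + o) = 2*c + 2*o)
(16 - 1*56)*13 + k(1, U(-4)) = (16 - 1*56)*13 + (2*(-7 + 2*(-4)**2 + 8*(-4)) + 2*1) = (16 - 56)*13 + (2*(-7 + 2*16 - 32) + 2) = -40*13 + (2*(-7 + 32 - 32) + 2) = -520 + (2*(-7) + 2) = -520 + (-14 + 2) = -520 - 12 = -532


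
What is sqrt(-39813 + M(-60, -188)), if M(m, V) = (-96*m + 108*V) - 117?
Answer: I*sqrt(54474) ≈ 233.4*I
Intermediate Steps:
M(m, V) = -117 - 96*m + 108*V
sqrt(-39813 + M(-60, -188)) = sqrt(-39813 + (-117 - 96*(-60) + 108*(-188))) = sqrt(-39813 + (-117 + 5760 - 20304)) = sqrt(-39813 - 14661) = sqrt(-54474) = I*sqrt(54474)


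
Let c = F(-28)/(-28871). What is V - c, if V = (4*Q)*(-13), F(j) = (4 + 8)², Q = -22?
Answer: 33028568/28871 ≈ 1144.0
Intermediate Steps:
F(j) = 144 (F(j) = 12² = 144)
V = 1144 (V = (4*(-22))*(-13) = -88*(-13) = 1144)
c = -144/28871 (c = 144/(-28871) = 144*(-1/28871) = -144/28871 ≈ -0.0049877)
V - c = 1144 - 1*(-144/28871) = 1144 + 144/28871 = 33028568/28871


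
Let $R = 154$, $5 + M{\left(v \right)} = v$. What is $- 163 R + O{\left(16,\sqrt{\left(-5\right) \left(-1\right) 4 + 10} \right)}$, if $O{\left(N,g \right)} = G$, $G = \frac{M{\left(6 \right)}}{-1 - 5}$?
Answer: $- \frac{150613}{6} \approx -25102.0$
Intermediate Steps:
$M{\left(v \right)} = -5 + v$
$G = - \frac{1}{6}$ ($G = \frac{-5 + 6}{-1 - 5} = \frac{1}{-6} \cdot 1 = \left(- \frac{1}{6}\right) 1 = - \frac{1}{6} \approx -0.16667$)
$O{\left(N,g \right)} = - \frac{1}{6}$
$- 163 R + O{\left(16,\sqrt{\left(-5\right) \left(-1\right) 4 + 10} \right)} = \left(-163\right) 154 - \frac{1}{6} = -25102 - \frac{1}{6} = - \frac{150613}{6}$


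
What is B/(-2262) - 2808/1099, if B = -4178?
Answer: -880037/1242969 ≈ -0.70801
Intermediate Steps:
B/(-2262) - 2808/1099 = -4178/(-2262) - 2808/1099 = -4178*(-1/2262) - 2808*1/1099 = 2089/1131 - 2808/1099 = -880037/1242969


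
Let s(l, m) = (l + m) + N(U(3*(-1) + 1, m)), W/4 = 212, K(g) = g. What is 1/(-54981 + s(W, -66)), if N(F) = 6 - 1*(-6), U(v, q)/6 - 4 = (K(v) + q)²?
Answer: -1/54187 ≈ -1.8455e-5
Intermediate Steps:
W = 848 (W = 4*212 = 848)
U(v, q) = 24 + 6*(q + v)² (U(v, q) = 24 + 6*(v + q)² = 24 + 6*(q + v)²)
N(F) = 12 (N(F) = 6 + 6 = 12)
s(l, m) = 12 + l + m (s(l, m) = (l + m) + 12 = 12 + l + m)
1/(-54981 + s(W, -66)) = 1/(-54981 + (12 + 848 - 66)) = 1/(-54981 + 794) = 1/(-54187) = -1/54187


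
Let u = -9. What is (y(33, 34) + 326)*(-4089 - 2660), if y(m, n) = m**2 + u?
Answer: -9489094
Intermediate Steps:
y(m, n) = -9 + m**2 (y(m, n) = m**2 - 9 = -9 + m**2)
(y(33, 34) + 326)*(-4089 - 2660) = ((-9 + 33**2) + 326)*(-4089 - 2660) = ((-9 + 1089) + 326)*(-6749) = (1080 + 326)*(-6749) = 1406*(-6749) = -9489094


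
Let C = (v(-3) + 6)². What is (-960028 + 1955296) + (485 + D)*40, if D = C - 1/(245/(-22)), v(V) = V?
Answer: 49736548/49 ≈ 1.0150e+6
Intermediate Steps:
C = 9 (C = (-3 + 6)² = 3² = 9)
D = 2227/245 (D = 9 - 1/(245/(-22)) = 9 - 1/(245*(-1/22)) = 9 - 1/(-245/22) = 9 - 1*(-22/245) = 9 + 22/245 = 2227/245 ≈ 9.0898)
(-960028 + 1955296) + (485 + D)*40 = (-960028 + 1955296) + (485 + 2227/245)*40 = 995268 + (121052/245)*40 = 995268 + 968416/49 = 49736548/49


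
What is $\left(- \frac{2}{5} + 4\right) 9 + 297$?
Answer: $\frac{1647}{5} \approx 329.4$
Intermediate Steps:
$\left(- \frac{2}{5} + 4\right) 9 + 297 = \frac{18}{5} \cdot 9 + 297 = \frac{162}{5} + 297 = \frac{1647}{5}$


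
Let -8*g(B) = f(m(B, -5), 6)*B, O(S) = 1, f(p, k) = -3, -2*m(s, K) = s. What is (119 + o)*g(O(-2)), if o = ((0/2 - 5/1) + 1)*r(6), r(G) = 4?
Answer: 309/8 ≈ 38.625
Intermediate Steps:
m(s, K) = -s/2
o = -16 (o = ((0/2 - 5/1) + 1)*4 = ((0*(½) - 5*1) + 1)*4 = ((0 - 5) + 1)*4 = (-5 + 1)*4 = -4*4 = -16)
g(B) = 3*B/8 (g(B) = -(-3)*B/8 = 3*B/8)
(119 + o)*g(O(-2)) = (119 - 16)*((3/8)*1) = 103*(3/8) = 309/8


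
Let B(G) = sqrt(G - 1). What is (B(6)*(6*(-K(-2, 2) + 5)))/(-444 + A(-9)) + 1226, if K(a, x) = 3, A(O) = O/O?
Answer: 1226 - 12*sqrt(5)/443 ≈ 1225.9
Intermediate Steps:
A(O) = 1
B(G) = sqrt(-1 + G)
(B(6)*(6*(-K(-2, 2) + 5)))/(-444 + A(-9)) + 1226 = (sqrt(-1 + 6)*(6*(-1*3 + 5)))/(-444 + 1) + 1226 = (sqrt(5)*(6*(-3 + 5)))/(-443) + 1226 = -sqrt(5)*6*2/443 + 1226 = -sqrt(5)*12/443 + 1226 = -12*sqrt(5)/443 + 1226 = 1226 - 12*sqrt(5)/443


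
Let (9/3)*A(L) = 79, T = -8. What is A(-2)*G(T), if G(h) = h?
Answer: -632/3 ≈ -210.67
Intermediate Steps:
A(L) = 79/3 (A(L) = (1/3)*79 = 79/3)
A(-2)*G(T) = (79/3)*(-8) = -632/3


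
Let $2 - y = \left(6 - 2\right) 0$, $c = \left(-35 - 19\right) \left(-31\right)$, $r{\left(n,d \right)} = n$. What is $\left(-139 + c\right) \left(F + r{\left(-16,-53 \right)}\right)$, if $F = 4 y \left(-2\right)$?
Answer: $-49120$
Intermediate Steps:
$c = 1674$ ($c = \left(-54\right) \left(-31\right) = 1674$)
$y = 2$ ($y = 2 - \left(6 - 2\right) 0 = 2 - 4 \cdot 0 = 2 - 0 = 2 + 0 = 2$)
$F = -16$ ($F = 4 \cdot 2 \left(-2\right) = 8 \left(-2\right) = -16$)
$\left(-139 + c\right) \left(F + r{\left(-16,-53 \right)}\right) = \left(-139 + 1674\right) \left(-16 - 16\right) = 1535 \left(-32\right) = -49120$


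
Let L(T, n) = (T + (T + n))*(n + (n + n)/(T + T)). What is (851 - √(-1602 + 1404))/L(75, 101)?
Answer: 63825/1926676 - 225*I*√22/1926676 ≈ 0.033127 - 0.00054775*I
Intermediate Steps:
L(T, n) = (n + 2*T)*(n + n/T) (L(T, n) = (n + 2*T)*(n + (2*n)/((2*T))) = (n + 2*T)*(n + (2*n)*(1/(2*T))) = (n + 2*T)*(n + n/T))
(851 - √(-1602 + 1404))/L(75, 101) = (851 - √(-1602 + 1404))/((101*(101 + 75*(2 + 101 + 2*75))/75)) = (851 - √(-198))/((101*(1/75)*(101 + 75*(2 + 101 + 150)))) = (851 - 3*I*√22)/((101*(1/75)*(101 + 75*253))) = (851 - 3*I*√22)/((101*(1/75)*(101 + 18975))) = (851 - 3*I*√22)/((101*(1/75)*19076)) = (851 - 3*I*√22)/(1926676/75) = (851 - 3*I*√22)*(75/1926676) = 63825/1926676 - 225*I*√22/1926676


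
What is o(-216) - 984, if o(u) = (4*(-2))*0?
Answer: -984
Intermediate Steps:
o(u) = 0 (o(u) = -8*0 = 0)
o(-216) - 984 = 0 - 984 = -984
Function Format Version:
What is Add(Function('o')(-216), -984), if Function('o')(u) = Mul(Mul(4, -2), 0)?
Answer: -984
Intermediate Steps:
Function('o')(u) = 0 (Function('o')(u) = Mul(-8, 0) = 0)
Add(Function('o')(-216), -984) = Add(0, -984) = -984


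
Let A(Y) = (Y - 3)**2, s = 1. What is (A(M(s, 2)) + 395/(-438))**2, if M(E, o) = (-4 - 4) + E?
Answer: 1883994025/191844 ≈ 9820.5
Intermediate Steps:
M(E, o) = -8 + E
A(Y) = (-3 + Y)**2
(A(M(s, 2)) + 395/(-438))**2 = ((-3 + (-8 + 1))**2 + 395/(-438))**2 = ((-3 - 7)**2 + 395*(-1/438))**2 = ((-10)**2 - 395/438)**2 = (100 - 395/438)**2 = (43405/438)**2 = 1883994025/191844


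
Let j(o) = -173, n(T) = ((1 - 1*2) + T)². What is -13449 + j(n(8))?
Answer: -13622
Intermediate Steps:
n(T) = (-1 + T)² (n(T) = ((1 - 2) + T)² = (-1 + T)²)
-13449 + j(n(8)) = -13449 - 173 = -13622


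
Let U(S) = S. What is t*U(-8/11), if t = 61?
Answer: -488/11 ≈ -44.364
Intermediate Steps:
t*U(-8/11) = 61*(-8/11) = -488/11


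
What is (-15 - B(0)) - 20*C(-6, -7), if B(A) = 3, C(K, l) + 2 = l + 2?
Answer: 122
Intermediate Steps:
C(K, l) = l (C(K, l) = -2 + (l + 2) = -2 + (2 + l) = l)
(-15 - B(0)) - 20*C(-6, -7) = (-15 - 1*3) - 20*(-7) = (-15 - 3) + 140 = -18 + 140 = 122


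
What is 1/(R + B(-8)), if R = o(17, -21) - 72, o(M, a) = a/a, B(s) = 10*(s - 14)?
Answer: -1/291 ≈ -0.0034364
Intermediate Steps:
B(s) = -140 + 10*s (B(s) = 10*(-14 + s) = -140 + 10*s)
o(M, a) = 1
R = -71 (R = 1 - 72 = -71)
1/(R + B(-8)) = 1/(-71 + (-140 + 10*(-8))) = 1/(-71 + (-140 - 80)) = 1/(-71 - 220) = 1/(-291) = -1/291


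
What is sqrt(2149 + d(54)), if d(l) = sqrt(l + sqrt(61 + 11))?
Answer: sqrt(2149 + sqrt(6)*sqrt(9 + sqrt(2))) ≈ 46.443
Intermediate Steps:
d(l) = sqrt(l + 6*sqrt(2)) (d(l) = sqrt(l + sqrt(72)) = sqrt(l + 6*sqrt(2)))
sqrt(2149 + d(54)) = sqrt(2149 + sqrt(54 + 6*sqrt(2)))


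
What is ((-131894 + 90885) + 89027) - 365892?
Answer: -317874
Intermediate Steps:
((-131894 + 90885) + 89027) - 365892 = (-41009 + 89027) - 365892 = 48018 - 365892 = -317874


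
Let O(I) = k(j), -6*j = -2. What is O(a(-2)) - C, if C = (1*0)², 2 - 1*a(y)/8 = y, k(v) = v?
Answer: ⅓ ≈ 0.33333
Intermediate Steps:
j = ⅓ (j = -⅙*(-2) = ⅓ ≈ 0.33333)
a(y) = 16 - 8*y
O(I) = ⅓
C = 0 (C = 0² = 0)
O(a(-2)) - C = ⅓ - 1*0 = ⅓ + 0 = ⅓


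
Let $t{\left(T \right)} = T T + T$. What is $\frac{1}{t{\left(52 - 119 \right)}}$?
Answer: $\frac{1}{4422} \approx 0.00022614$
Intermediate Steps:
$t{\left(T \right)} = T + T^{2}$ ($t{\left(T \right)} = T^{2} + T = T + T^{2}$)
$\frac{1}{t{\left(52 - 119 \right)}} = \frac{1}{\left(52 - 119\right) \left(1 + \left(52 - 119\right)\right)} = \frac{1}{\left(-67\right) \left(1 - 67\right)} = \frac{1}{\left(-67\right) \left(-66\right)} = \frac{1}{4422}$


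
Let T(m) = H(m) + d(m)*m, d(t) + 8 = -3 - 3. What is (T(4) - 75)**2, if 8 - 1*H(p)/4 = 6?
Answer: 15129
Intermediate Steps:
H(p) = 8 (H(p) = 32 - 4*6 = 32 - 24 = 8)
d(t) = -14 (d(t) = -8 + (-3 - 3) = -8 - 6 = -14)
T(m) = 8 - 14*m
(T(4) - 75)**2 = ((8 - 14*4) - 75)**2 = ((8 - 56) - 75)**2 = (-48 - 75)**2 = (-123)**2 = 15129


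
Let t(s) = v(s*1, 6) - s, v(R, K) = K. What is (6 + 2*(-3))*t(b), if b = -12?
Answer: 0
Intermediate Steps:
t(s) = 6 - s
(6 + 2*(-3))*t(b) = (6 + 2*(-3))*(6 - 1*(-12)) = (6 - 6)*(6 + 12) = 0*18 = 0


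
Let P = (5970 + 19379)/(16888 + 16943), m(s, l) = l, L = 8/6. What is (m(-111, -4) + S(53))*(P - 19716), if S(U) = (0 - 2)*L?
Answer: 13339732940/101493 ≈ 1.3144e+5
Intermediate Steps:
L = 4/3 (L = 8*(1/6) = 4/3 ≈ 1.3333)
S(U) = -8/3 (S(U) = (0 - 2)*(4/3) = -2*4/3 = -8/3)
P = 25349/33831 ≈ 0.74928
(m(-111, -4) + S(53))*(P - 19716) = (-4 - 8/3)*(25349/33831 - 19716) = -20/3*(-666986647/33831) = 13339732940/101493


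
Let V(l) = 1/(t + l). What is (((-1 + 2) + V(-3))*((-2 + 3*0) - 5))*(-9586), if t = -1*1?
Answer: 100653/2 ≈ 50327.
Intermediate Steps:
t = -1
V(l) = 1/(-1 + l)
(((-1 + 2) + V(-3))*((-2 + 3*0) - 5))*(-9586) = (((-1 + 2) + 1/(-1 - 3))*((-2 + 3*0) - 5))*(-9586) = ((1 + 1/(-4))*((-2 + 0) - 5))*(-9586) = ((1 - 1/4)*(-2 - 5))*(-9586) = ((3/4)*(-7))*(-9586) = -21/4*(-9586) = 100653/2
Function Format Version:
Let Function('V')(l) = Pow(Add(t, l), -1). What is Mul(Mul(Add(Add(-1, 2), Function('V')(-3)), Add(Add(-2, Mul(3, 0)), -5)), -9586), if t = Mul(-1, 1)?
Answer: Rational(100653, 2) ≈ 50327.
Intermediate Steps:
t = -1
Function('V')(l) = Pow(Add(-1, l), -1)
Mul(Mul(Add(Add(-1, 2), Function('V')(-3)), Add(Add(-2, Mul(3, 0)), -5)), -9586) = Mul(Mul(Add(Add(-1, 2), Pow(Add(-1, -3), -1)), Add(Add(-2, Mul(3, 0)), -5)), -9586) = Mul(Mul(Add(1, Pow(-4, -1)), Add(Add(-2, 0), -5)), -9586) = Mul(Mul(Add(1, Rational(-1, 4)), Add(-2, -5)), -9586) = Mul(Mul(Rational(3, 4), -7), -9586) = Mul(Rational(-21, 4), -9586) = Rational(100653, 2)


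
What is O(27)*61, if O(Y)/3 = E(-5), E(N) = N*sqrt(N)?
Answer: -915*I*sqrt(5) ≈ -2046.0*I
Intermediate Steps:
E(N) = N**(3/2)
O(Y) = -15*I*sqrt(5) (O(Y) = 3*(-5)**(3/2) = 3*(-5*I*sqrt(5)) = -15*I*sqrt(5))
O(27)*61 = -15*I*sqrt(5)*61 = -915*I*sqrt(5)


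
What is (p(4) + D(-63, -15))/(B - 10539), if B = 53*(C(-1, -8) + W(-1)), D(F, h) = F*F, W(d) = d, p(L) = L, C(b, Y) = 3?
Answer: -3973/10433 ≈ -0.38081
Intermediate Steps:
D(F, h) = F²
B = 106 (B = 53*(3 - 1) = 53*2 = 106)
(p(4) + D(-63, -15))/(B - 10539) = (4 + (-63)²)/(106 - 10539) = (4 + 3969)/(-10433) = 3973*(-1/10433) = -3973/10433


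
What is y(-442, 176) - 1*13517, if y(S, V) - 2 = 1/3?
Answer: -40544/3 ≈ -13515.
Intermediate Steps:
y(S, V) = 7/3 (y(S, V) = 2 + 1/3 = 7/3)
y(-442, 176) - 1*13517 = 7/3 - 1*13517 = 7/3 - 13517 = -40544/3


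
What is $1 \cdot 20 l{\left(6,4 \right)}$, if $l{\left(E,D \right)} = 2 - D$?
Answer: $-40$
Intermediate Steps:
$1 \cdot 20 l{\left(6,4 \right)} = 1 \cdot 20 \left(2 - 4\right) = 20 \left(2 - 4\right) = 20 \left(-2\right) = -40$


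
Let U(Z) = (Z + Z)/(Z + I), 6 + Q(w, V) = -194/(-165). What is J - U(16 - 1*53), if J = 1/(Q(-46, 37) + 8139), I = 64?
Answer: 99322741/36237753 ≈ 2.7409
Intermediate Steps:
Q(w, V) = -796/165 (Q(w, V) = -6 - 194/(-165) = -6 - 194*(-1/165) = -6 + 194/165 = -796/165)
U(Z) = 2*Z/(64 + Z) (U(Z) = (Z + Z)/(Z + 64) = (2*Z)/(64 + Z) = 2*Z/(64 + Z))
J = 165/1342139 (J = 1/(-796/165 + 8139) = 1/(1342139/165) = 165/1342139 ≈ 0.00012294)
J - U(16 - 1*53) = 165/1342139 - 2*(16 - 1*53)/(64 + (16 - 1*53)) = 165/1342139 - 2*(16 - 53)/(64 + (16 - 53)) = 165/1342139 - 2*(-37)/(64 - 37) = 165/1342139 - 2*(-37)/27 = 165/1342139 - 1*(-74/27) = 165/1342139 + 74/27 = 99322741/36237753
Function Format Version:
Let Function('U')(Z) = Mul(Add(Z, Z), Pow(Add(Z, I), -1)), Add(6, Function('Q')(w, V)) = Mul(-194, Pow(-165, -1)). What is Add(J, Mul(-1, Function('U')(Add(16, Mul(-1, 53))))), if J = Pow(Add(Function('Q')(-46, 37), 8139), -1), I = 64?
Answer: Rational(99322741, 36237753) ≈ 2.7409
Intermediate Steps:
Function('Q')(w, V) = Rational(-796, 165) (Function('Q')(w, V) = Add(-6, Mul(-194, Pow(-165, -1))) = Add(-6, Mul(-194, Rational(-1, 165))) = Add(-6, Rational(194, 165)) = Rational(-796, 165))
Function('U')(Z) = Mul(2, Z, Pow(Add(64, Z), -1)) (Function('U')(Z) = Mul(Add(Z, Z), Pow(Add(Z, 64), -1)) = Mul(Mul(2, Z), Pow(Add(64, Z), -1)) = Mul(2, Z, Pow(Add(64, Z), -1)))
J = Rational(165, 1342139) (J = Pow(Add(Rational(-796, 165), 8139), -1) = Pow(Rational(1342139, 165), -1) = Rational(165, 1342139) ≈ 0.00012294)
Add(J, Mul(-1, Function('U')(Add(16, Mul(-1, 53))))) = Add(Rational(165, 1342139), Mul(-1, Mul(2, Add(16, Mul(-1, 53)), Pow(Add(64, Add(16, Mul(-1, 53))), -1)))) = Add(Rational(165, 1342139), Mul(-1, Mul(2, Add(16, -53), Pow(Add(64, Add(16, -53)), -1)))) = Add(Rational(165, 1342139), Mul(-1, Mul(2, -37, Pow(Add(64, -37), -1)))) = Add(Rational(165, 1342139), Mul(-1, Mul(2, -37, Pow(27, -1)))) = Add(Rational(165, 1342139), Mul(-1, Mul(2, -37, Rational(1, 27)))) = Add(Rational(165, 1342139), Mul(-1, Rational(-74, 27))) = Add(Rational(165, 1342139), Rational(74, 27)) = Rational(99322741, 36237753)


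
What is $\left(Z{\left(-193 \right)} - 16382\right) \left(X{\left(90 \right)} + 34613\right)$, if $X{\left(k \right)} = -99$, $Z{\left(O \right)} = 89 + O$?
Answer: $-568997804$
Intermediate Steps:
$\left(Z{\left(-193 \right)} - 16382\right) \left(X{\left(90 \right)} + 34613\right) = \left(\left(89 - 193\right) - 16382\right) \left(-99 + 34613\right) = \left(-104 - 16382\right) 34514 = \left(-16486\right) 34514 = -568997804$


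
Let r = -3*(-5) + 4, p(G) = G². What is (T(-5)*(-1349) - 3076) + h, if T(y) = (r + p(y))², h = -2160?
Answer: -2616900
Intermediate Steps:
r = 19 (r = 15 + 4 = 19)
T(y) = (19 + y²)²
(T(-5)*(-1349) - 3076) + h = ((19 + (-5)²)²*(-1349) - 3076) - 2160 = ((19 + 25)²*(-1349) - 3076) - 2160 = (44²*(-1349) - 3076) - 2160 = (1936*(-1349) - 3076) - 2160 = (-2611664 - 3076) - 2160 = -2614740 - 2160 = -2616900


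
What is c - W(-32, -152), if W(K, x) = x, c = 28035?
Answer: 28187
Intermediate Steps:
c - W(-32, -152) = 28035 - 1*(-152) = 28035 + 152 = 28187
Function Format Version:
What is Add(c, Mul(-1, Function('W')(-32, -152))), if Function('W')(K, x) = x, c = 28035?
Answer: 28187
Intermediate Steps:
Add(c, Mul(-1, Function('W')(-32, -152))) = Add(28035, Mul(-1, -152)) = Add(28035, 152) = 28187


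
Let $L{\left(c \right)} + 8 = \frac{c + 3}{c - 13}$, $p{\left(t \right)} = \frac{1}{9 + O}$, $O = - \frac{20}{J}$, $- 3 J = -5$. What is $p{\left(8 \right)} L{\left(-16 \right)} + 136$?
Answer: $\frac{4017}{29} \approx 138.52$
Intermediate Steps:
$J = \frac{5}{3}$ ($J = \left(- \frac{1}{3}\right) \left(-5\right) = \frac{5}{3} \approx 1.6667$)
$O = -12$ ($O = - \frac{20}{\frac{5}{3}} = \left(-20\right) \frac{3}{5} = -12$)
$p{\left(t \right)} = - \frac{1}{3}$ ($p{\left(t \right)} = \frac{1}{9 - 12} = \frac{1}{-3} = - \frac{1}{3}$)
$L{\left(c \right)} = -8 + \frac{3 + c}{-13 + c}$ ($L{\left(c \right)} = -8 + \frac{c + 3}{c - 13} = -8 + \frac{3 + c}{-13 + c}$)
$p{\left(8 \right)} L{\left(-16 \right)} + 136 = - \frac{\frac{1}{-13 - 16} \left(107 - -112\right)}{3} + 136 = - \frac{\frac{1}{-29} \left(107 + 112\right)}{3} + 136 = - \frac{\left(- \frac{1}{29}\right) 219}{3} + 136 = \left(- \frac{1}{3}\right) \left(- \frac{219}{29}\right) + 136 = \frac{73}{29} + 136 = \frac{4017}{29}$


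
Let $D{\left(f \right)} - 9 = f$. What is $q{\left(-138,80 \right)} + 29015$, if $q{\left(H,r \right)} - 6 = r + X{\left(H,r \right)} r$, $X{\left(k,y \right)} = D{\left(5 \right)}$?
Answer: $30221$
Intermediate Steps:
$D{\left(f \right)} = 9 + f$
$X{\left(k,y \right)} = 14$ ($X{\left(k,y \right)} = 9 + 5 = 14$)
$q{\left(H,r \right)} = 6 + 15 r$ ($q{\left(H,r \right)} = 6 + \left(r + 14 r\right) = 6 + 15 r$)
$q{\left(-138,80 \right)} + 29015 = \left(6 + 15 \cdot 80\right) + 29015 = \left(6 + 1200\right) + 29015 = 1206 + 29015 = 30221$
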